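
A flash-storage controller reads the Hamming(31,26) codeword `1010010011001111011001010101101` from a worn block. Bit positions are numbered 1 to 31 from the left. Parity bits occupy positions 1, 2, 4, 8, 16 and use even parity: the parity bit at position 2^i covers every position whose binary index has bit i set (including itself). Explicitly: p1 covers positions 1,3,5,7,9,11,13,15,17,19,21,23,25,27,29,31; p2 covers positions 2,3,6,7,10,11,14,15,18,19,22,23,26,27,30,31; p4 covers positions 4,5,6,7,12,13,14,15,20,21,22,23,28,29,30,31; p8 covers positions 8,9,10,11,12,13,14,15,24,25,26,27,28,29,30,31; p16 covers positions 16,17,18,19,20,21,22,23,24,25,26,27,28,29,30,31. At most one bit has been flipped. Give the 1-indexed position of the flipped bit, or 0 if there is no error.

16

s1: b1⊕b3⊕b5⊕b7⊕b9⊕b11⊕b13⊕b15⊕b17⊕b19⊕b21⊕b23⊕b25⊕b27⊕b29⊕b31 = 1⊕1⊕0⊕0⊕1⊕0⊕1⊕1⊕0⊕1⊕0⊕0⊕0⊕0⊕1⊕1 = 0
s2: b2⊕b3⊕b6⊕b7⊕b10⊕b11⊕b14⊕b15⊕b18⊕b19⊕b22⊕b23⊕b26⊕b27⊕b30⊕b31 = 0⊕1⊕1⊕0⊕1⊕0⊕1⊕1⊕1⊕1⊕1⊕0⊕1⊕0⊕0⊕1 = 0
s4: b4⊕b5⊕b6⊕b7⊕b12⊕b13⊕b14⊕b15⊕b20⊕b21⊕b22⊕b23⊕b28⊕b29⊕b30⊕b31 = 0⊕0⊕1⊕0⊕0⊕1⊕1⊕1⊕0⊕0⊕1⊕0⊕1⊕1⊕0⊕1 = 0
s8: b8⊕b9⊕b10⊕b11⊕b12⊕b13⊕b14⊕b15⊕b24⊕b25⊕b26⊕b27⊕b28⊕b29⊕b30⊕b31 = 0⊕1⊕1⊕0⊕0⊕1⊕1⊕1⊕1⊕0⊕1⊕0⊕1⊕1⊕0⊕1 = 0
s16: b16⊕b17⊕b18⊕b19⊕b20⊕b21⊕b22⊕b23⊕b24⊕b25⊕b26⊕b27⊕b28⊕b29⊕b30⊕b31 = 1⊕0⊕1⊕1⊕0⊕0⊕1⊕0⊕1⊕0⊕1⊕0⊕1⊕1⊕0⊕1 = 1
Syndrome (s16...s1) = 10000 → position 16.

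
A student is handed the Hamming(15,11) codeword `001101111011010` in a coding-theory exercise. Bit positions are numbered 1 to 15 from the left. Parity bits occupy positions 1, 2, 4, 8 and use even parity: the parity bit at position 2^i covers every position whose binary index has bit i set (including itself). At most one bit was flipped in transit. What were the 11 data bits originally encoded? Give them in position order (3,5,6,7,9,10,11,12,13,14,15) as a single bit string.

s1: b1⊕b3⊕b5⊕b7⊕b9⊕b11⊕b13⊕b15 = 0⊕1⊕0⊕1⊕1⊕1⊕0⊕0 = 0
s2: b2⊕b3⊕b6⊕b7⊕b10⊕b11⊕b14⊕b15 = 0⊕1⊕1⊕1⊕0⊕1⊕1⊕0 = 1
s4: b4⊕b5⊕b6⊕b7⊕b12⊕b13⊕b14⊕b15 = 1⊕0⊕1⊕1⊕1⊕0⊕1⊕0 = 1
s8: b8⊕b9⊕b10⊕b11⊕b12⊕b13⊕b14⊕b15 = 1⊕1⊕0⊕1⊕1⊕0⊕1⊕0 = 1
Syndrome (s8...s1) = 1110 → position 14.
Flip bit 14: corrected codeword = 001101111011000
Data bits at positions 3,5,6,7,9,10,11,12,13,14,15: 10111011000

10111011000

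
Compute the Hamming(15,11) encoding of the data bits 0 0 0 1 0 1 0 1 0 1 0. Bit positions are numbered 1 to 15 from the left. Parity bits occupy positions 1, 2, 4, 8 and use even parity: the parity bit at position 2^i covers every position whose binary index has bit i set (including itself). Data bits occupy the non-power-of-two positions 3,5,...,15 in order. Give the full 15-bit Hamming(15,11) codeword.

Place data bits at non-power-of-two positions: b3=0, b5=0, b6=0, b7=1, b9=0, b10=1, b11=0, b12=1, b13=0, b14=1, b15=0.
p1 = XOR of data positions {3,5,7,9,11,13,15} = 0⊕0⊕1⊕0⊕0⊕0⊕0 = 1
p2 = XOR of data positions {3,6,7,10,11,14,15} = 0⊕0⊕1⊕1⊕0⊕1⊕0 = 1
p4 = XOR of data positions {5,6,7,12,13,14,15} = 0⊕0⊕1⊕1⊕0⊕1⊕0 = 1
p8 = XOR of data positions {9,10,11,12,13,14,15} = 0⊕1⊕0⊕1⊕0⊕1⊕0 = 1
Codeword b1..b15 = 110100110101010

110100110101010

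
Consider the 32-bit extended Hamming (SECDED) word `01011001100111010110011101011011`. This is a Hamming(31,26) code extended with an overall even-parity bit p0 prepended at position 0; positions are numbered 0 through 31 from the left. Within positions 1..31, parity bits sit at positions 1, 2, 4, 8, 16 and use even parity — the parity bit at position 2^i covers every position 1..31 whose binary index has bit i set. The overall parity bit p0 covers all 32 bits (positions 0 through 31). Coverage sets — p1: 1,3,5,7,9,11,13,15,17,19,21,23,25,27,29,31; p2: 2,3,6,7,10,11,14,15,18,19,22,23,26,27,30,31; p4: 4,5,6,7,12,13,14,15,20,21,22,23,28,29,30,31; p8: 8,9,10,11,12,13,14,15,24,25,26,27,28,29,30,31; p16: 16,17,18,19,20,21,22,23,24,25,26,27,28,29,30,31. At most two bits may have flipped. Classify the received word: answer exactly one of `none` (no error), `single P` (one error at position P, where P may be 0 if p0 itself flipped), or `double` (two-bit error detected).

single 4

s1: b1⊕b3⊕b5⊕b7⊕b9⊕b11⊕b13⊕b15⊕b17⊕b19⊕b21⊕b23⊕b25⊕b27⊕b29⊕b31 = 1⊕1⊕0⊕1⊕0⊕1⊕1⊕1⊕1⊕0⊕1⊕1⊕1⊕1⊕0⊕1 = 0
s2: b2⊕b3⊕b6⊕b7⊕b10⊕b11⊕b14⊕b15⊕b18⊕b19⊕b22⊕b23⊕b26⊕b27⊕b30⊕b31 = 0⊕1⊕0⊕1⊕0⊕1⊕0⊕1⊕1⊕0⊕1⊕1⊕0⊕1⊕1⊕1 = 0
s4: b4⊕b5⊕b6⊕b7⊕b12⊕b13⊕b14⊕b15⊕b20⊕b21⊕b22⊕b23⊕b28⊕b29⊕b30⊕b31 = 1⊕0⊕0⊕1⊕1⊕1⊕0⊕1⊕0⊕1⊕1⊕1⊕1⊕0⊕1⊕1 = 1
s8: b8⊕b9⊕b10⊕b11⊕b12⊕b13⊕b14⊕b15⊕b24⊕b25⊕b26⊕b27⊕b28⊕b29⊕b30⊕b31 = 1⊕0⊕0⊕1⊕1⊕1⊕0⊕1⊕0⊕1⊕0⊕1⊕1⊕0⊕1⊕1 = 0
s16: b16⊕b17⊕b18⊕b19⊕b20⊕b21⊕b22⊕b23⊕b24⊕b25⊕b26⊕b27⊕b28⊕b29⊕b30⊕b31 = 0⊕1⊕1⊕0⊕0⊕1⊕1⊕1⊕0⊕1⊕0⊕1⊕1⊕0⊕1⊕1 = 0
Syndrome (s16...s1) = 00100 → position 4.
Overall parity (XOR of all 32 bits, including p0): 0⊕1⊕0⊕1⊕1⊕0⊕0⊕1⊕1⊕0⊕0⊕1⊕1⊕1⊕0⊕1⊕0⊕1⊕1⊕0⊕0⊕1⊕1⊕1⊕0⊕1⊕0⊕1⊕1⊕0⊕1⊕1 = 1
Overall=1, syndrome position=4 → single-bit error at position 4.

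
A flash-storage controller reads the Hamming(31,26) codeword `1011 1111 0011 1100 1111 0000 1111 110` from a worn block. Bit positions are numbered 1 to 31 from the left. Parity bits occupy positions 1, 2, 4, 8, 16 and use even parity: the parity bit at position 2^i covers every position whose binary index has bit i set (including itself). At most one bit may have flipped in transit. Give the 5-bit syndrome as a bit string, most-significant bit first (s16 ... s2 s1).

s1: b1⊕b3⊕b5⊕b7⊕b9⊕b11⊕b13⊕b15⊕b17⊕b19⊕b21⊕b23⊕b25⊕b27⊕b29⊕b31 = 1⊕1⊕1⊕1⊕0⊕1⊕1⊕0⊕1⊕1⊕0⊕0⊕1⊕1⊕1⊕0 = 1
s2: b2⊕b3⊕b6⊕b7⊕b10⊕b11⊕b14⊕b15⊕b18⊕b19⊕b22⊕b23⊕b26⊕b27⊕b30⊕b31 = 0⊕1⊕1⊕1⊕0⊕1⊕1⊕0⊕1⊕1⊕0⊕0⊕1⊕1⊕1⊕0 = 0
s4: b4⊕b5⊕b6⊕b7⊕b12⊕b13⊕b14⊕b15⊕b20⊕b21⊕b22⊕b23⊕b28⊕b29⊕b30⊕b31 = 1⊕1⊕1⊕1⊕1⊕1⊕1⊕0⊕1⊕0⊕0⊕0⊕1⊕1⊕1⊕0 = 1
s8: b8⊕b9⊕b10⊕b11⊕b12⊕b13⊕b14⊕b15⊕b24⊕b25⊕b26⊕b27⊕b28⊕b29⊕b30⊕b31 = 1⊕0⊕0⊕1⊕1⊕1⊕1⊕0⊕0⊕1⊕1⊕1⊕1⊕1⊕1⊕0 = 1
s16: b16⊕b17⊕b18⊕b19⊕b20⊕b21⊕b22⊕b23⊕b24⊕b25⊕b26⊕b27⊕b28⊕b29⊕b30⊕b31 = 0⊕1⊕1⊕1⊕1⊕0⊕0⊕0⊕0⊕1⊕1⊕1⊕1⊕1⊕1⊕0 = 0
Syndrome (s16...s1) = 01101 → position 13.

01101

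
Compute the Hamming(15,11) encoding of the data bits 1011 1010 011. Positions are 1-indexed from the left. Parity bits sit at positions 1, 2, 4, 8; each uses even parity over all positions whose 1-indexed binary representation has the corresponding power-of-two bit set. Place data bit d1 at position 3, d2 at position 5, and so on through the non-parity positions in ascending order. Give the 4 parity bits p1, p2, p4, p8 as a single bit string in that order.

1000

Place data bits at non-power-of-two positions: b3=1, b5=0, b6=1, b7=1, b9=1, b10=0, b11=1, b12=0, b13=0, b14=1, b15=1.
p1 = XOR of data positions {3,5,7,9,11,13,15} = 1⊕0⊕1⊕1⊕1⊕0⊕1 = 1
p2 = XOR of data positions {3,6,7,10,11,14,15} = 1⊕1⊕1⊕0⊕1⊕1⊕1 = 0
p4 = XOR of data positions {5,6,7,12,13,14,15} = 0⊕1⊕1⊕0⊕0⊕1⊕1 = 0
p8 = XOR of data positions {9,10,11,12,13,14,15} = 1⊕0⊕1⊕0⊕0⊕1⊕1 = 0
Parity bits p1,p2,p4,p8 = 1000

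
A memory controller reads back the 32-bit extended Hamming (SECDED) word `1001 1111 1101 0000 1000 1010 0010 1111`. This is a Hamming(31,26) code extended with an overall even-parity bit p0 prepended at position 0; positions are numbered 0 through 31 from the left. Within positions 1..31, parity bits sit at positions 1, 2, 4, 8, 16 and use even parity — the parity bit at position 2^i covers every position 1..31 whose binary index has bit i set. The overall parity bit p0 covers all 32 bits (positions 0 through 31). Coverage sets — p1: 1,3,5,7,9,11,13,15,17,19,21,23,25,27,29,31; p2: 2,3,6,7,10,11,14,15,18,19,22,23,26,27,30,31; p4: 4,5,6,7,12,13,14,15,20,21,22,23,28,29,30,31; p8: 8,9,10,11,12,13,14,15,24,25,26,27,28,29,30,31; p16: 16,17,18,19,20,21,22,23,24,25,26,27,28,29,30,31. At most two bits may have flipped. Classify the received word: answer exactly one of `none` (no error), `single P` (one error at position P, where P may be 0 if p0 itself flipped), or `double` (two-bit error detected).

s1: b1⊕b3⊕b5⊕b7⊕b9⊕b11⊕b13⊕b15⊕b17⊕b19⊕b21⊕b23⊕b25⊕b27⊕b29⊕b31 = 0⊕1⊕1⊕1⊕1⊕1⊕0⊕0⊕0⊕0⊕0⊕0⊕0⊕0⊕1⊕1 = 1
s2: b2⊕b3⊕b6⊕b7⊕b10⊕b11⊕b14⊕b15⊕b18⊕b19⊕b22⊕b23⊕b26⊕b27⊕b30⊕b31 = 0⊕1⊕1⊕1⊕0⊕1⊕0⊕0⊕0⊕0⊕1⊕0⊕1⊕0⊕1⊕1 = 0
s4: b4⊕b5⊕b6⊕b7⊕b12⊕b13⊕b14⊕b15⊕b20⊕b21⊕b22⊕b23⊕b28⊕b29⊕b30⊕b31 = 1⊕1⊕1⊕1⊕0⊕0⊕0⊕0⊕1⊕0⊕1⊕0⊕1⊕1⊕1⊕1 = 0
s8: b8⊕b9⊕b10⊕b11⊕b12⊕b13⊕b14⊕b15⊕b24⊕b25⊕b26⊕b27⊕b28⊕b29⊕b30⊕b31 = 1⊕1⊕0⊕1⊕0⊕0⊕0⊕0⊕0⊕0⊕1⊕0⊕1⊕1⊕1⊕1 = 0
s16: b16⊕b17⊕b18⊕b19⊕b20⊕b21⊕b22⊕b23⊕b24⊕b25⊕b26⊕b27⊕b28⊕b29⊕b30⊕b31 = 1⊕0⊕0⊕0⊕1⊕0⊕1⊕0⊕0⊕0⊕1⊕0⊕1⊕1⊕1⊕1 = 0
Syndrome (s16...s1) = 00001 → position 1.
Overall parity (XOR of all 32 bits, including p0): 1⊕0⊕0⊕1⊕1⊕1⊕1⊕1⊕1⊕1⊕0⊕1⊕0⊕0⊕0⊕0⊕1⊕0⊕0⊕0⊕1⊕0⊕1⊕0⊕0⊕0⊕1⊕0⊕1⊕1⊕1⊕1 = 1
Overall=1, syndrome position=1 → single-bit error at position 1.

single 1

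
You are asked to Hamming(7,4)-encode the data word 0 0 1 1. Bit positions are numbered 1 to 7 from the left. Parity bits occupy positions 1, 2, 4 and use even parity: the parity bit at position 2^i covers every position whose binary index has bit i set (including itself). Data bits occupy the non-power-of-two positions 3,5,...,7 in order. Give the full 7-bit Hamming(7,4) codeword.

1000011

Place data bits at non-power-of-two positions: b3=0, b5=0, b6=1, b7=1.
p1 = XOR of data positions {3,5,7} = 0⊕0⊕1 = 1
p2 = XOR of data positions {3,6,7} = 0⊕1⊕1 = 0
p4 = XOR of data positions {5,6,7} = 0⊕1⊕1 = 0
Codeword b1..b7 = 1000011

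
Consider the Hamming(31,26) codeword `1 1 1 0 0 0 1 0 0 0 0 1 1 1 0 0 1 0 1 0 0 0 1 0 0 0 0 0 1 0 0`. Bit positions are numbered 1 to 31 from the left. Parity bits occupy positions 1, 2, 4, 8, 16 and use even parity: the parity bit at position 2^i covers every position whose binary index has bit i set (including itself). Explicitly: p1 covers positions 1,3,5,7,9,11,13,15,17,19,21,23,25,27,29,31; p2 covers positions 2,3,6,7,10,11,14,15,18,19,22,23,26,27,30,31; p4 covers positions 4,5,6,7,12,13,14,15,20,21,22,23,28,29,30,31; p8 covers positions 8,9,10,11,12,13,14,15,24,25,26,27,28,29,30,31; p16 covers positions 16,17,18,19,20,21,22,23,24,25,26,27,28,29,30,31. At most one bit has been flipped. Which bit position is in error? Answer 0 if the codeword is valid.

0

s1: b1⊕b3⊕b5⊕b7⊕b9⊕b11⊕b13⊕b15⊕b17⊕b19⊕b21⊕b23⊕b25⊕b27⊕b29⊕b31 = 1⊕1⊕0⊕1⊕0⊕0⊕1⊕0⊕1⊕1⊕0⊕1⊕0⊕0⊕1⊕0 = 0
s2: b2⊕b3⊕b6⊕b7⊕b10⊕b11⊕b14⊕b15⊕b18⊕b19⊕b22⊕b23⊕b26⊕b27⊕b30⊕b31 = 1⊕1⊕0⊕1⊕0⊕0⊕1⊕0⊕0⊕1⊕0⊕1⊕0⊕0⊕0⊕0 = 0
s4: b4⊕b5⊕b6⊕b7⊕b12⊕b13⊕b14⊕b15⊕b20⊕b21⊕b22⊕b23⊕b28⊕b29⊕b30⊕b31 = 0⊕0⊕0⊕1⊕1⊕1⊕1⊕0⊕0⊕0⊕0⊕1⊕0⊕1⊕0⊕0 = 0
s8: b8⊕b9⊕b10⊕b11⊕b12⊕b13⊕b14⊕b15⊕b24⊕b25⊕b26⊕b27⊕b28⊕b29⊕b30⊕b31 = 0⊕0⊕0⊕0⊕1⊕1⊕1⊕0⊕0⊕0⊕0⊕0⊕0⊕1⊕0⊕0 = 0
s16: b16⊕b17⊕b18⊕b19⊕b20⊕b21⊕b22⊕b23⊕b24⊕b25⊕b26⊕b27⊕b28⊕b29⊕b30⊕b31 = 0⊕1⊕0⊕1⊕0⊕0⊕0⊕1⊕0⊕0⊕0⊕0⊕0⊕1⊕0⊕0 = 0
Syndrome (s16...s1) = 00000 → position 0 (no error).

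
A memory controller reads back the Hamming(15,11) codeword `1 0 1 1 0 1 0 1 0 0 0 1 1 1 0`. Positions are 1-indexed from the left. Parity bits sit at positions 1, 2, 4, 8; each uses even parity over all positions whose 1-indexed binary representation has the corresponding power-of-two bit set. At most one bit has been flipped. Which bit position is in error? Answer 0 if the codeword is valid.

7

s1: b1⊕b3⊕b5⊕b7⊕b9⊕b11⊕b13⊕b15 = 1⊕1⊕0⊕0⊕0⊕0⊕1⊕0 = 1
s2: b2⊕b3⊕b6⊕b7⊕b10⊕b11⊕b14⊕b15 = 0⊕1⊕1⊕0⊕0⊕0⊕1⊕0 = 1
s4: b4⊕b5⊕b6⊕b7⊕b12⊕b13⊕b14⊕b15 = 1⊕0⊕1⊕0⊕1⊕1⊕1⊕0 = 1
s8: b8⊕b9⊕b10⊕b11⊕b12⊕b13⊕b14⊕b15 = 1⊕0⊕0⊕0⊕1⊕1⊕1⊕0 = 0
Syndrome (s8...s1) = 0111 → position 7.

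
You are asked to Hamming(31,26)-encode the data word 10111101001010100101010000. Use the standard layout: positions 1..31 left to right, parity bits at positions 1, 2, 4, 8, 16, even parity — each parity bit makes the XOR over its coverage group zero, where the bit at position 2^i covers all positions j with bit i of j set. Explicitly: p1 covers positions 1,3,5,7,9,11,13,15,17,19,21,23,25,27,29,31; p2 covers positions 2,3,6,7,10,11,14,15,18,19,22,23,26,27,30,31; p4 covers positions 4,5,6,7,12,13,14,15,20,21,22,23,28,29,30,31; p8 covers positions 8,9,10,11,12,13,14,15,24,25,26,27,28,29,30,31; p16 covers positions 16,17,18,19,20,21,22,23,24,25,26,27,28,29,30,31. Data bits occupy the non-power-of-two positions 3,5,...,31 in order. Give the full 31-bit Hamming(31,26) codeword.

Place data bits at non-power-of-two positions: b3=1, b5=0, b6=1, b7=1, b9=1, b10=1, b11=0, b12=1, b13=0, b14=0, b15=1, b17=0, b18=1, b19=0, b20=1, b21=0, b22=0, b23=1, b24=0, b25=1, b26=0, b27=1, b28=0, b29=0, b30=0, b31=0.
p1 = XOR of data positions {3,5,7,9,11,13,15,17,19,21,23,25,27,29,31} = 1⊕0⊕1⊕1⊕0⊕0⊕1⊕0⊕0⊕0⊕1⊕1⊕1⊕0⊕0 = 1
p2 = XOR of data positions {3,6,7,10,11,14,15,18,19,22,23,26,27,30,31} = 1⊕1⊕1⊕1⊕0⊕0⊕1⊕1⊕0⊕0⊕1⊕0⊕1⊕0⊕0 = 0
p4 = XOR of data positions {5,6,7,12,13,14,15,20,21,22,23,28,29,30,31} = 0⊕1⊕1⊕1⊕0⊕0⊕1⊕1⊕0⊕0⊕1⊕0⊕0⊕0⊕0 = 0
p8 = XOR of data positions {9,10,11,12,13,14,15,24,25,26,27,28,29,30,31} = 1⊕1⊕0⊕1⊕0⊕0⊕1⊕0⊕1⊕0⊕1⊕0⊕0⊕0⊕0 = 0
p16 = XOR of data positions {17,18,19,20,21,22,23,24,25,26,27,28,29,30,31} = 0⊕1⊕0⊕1⊕0⊕0⊕1⊕0⊕1⊕0⊕1⊕0⊕0⊕0⊕0 = 1
Codeword b1..b31 = 1010011011010011010100101010000

1010011011010011010100101010000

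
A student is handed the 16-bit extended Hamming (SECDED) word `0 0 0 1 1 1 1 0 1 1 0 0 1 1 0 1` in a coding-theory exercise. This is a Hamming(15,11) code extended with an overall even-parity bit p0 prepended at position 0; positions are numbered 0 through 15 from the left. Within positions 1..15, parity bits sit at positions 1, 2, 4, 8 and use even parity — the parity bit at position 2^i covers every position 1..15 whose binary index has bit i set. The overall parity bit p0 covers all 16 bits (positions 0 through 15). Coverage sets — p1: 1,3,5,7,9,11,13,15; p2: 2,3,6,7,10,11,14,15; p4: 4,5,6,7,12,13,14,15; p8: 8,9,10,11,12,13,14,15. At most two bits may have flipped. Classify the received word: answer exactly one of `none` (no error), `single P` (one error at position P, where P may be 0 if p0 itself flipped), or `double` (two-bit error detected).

s1: b1⊕b3⊕b5⊕b7⊕b9⊕b11⊕b13⊕b15 = 0⊕1⊕1⊕0⊕1⊕0⊕1⊕1 = 1
s2: b2⊕b3⊕b6⊕b7⊕b10⊕b11⊕b14⊕b15 = 0⊕1⊕1⊕0⊕0⊕0⊕0⊕1 = 1
s4: b4⊕b5⊕b6⊕b7⊕b12⊕b13⊕b14⊕b15 = 1⊕1⊕1⊕0⊕1⊕1⊕0⊕1 = 0
s8: b8⊕b9⊕b10⊕b11⊕b12⊕b13⊕b14⊕b15 = 1⊕1⊕0⊕0⊕1⊕1⊕0⊕1 = 1
Syndrome (s8...s1) = 1011 → position 11.
Overall parity (XOR of all 16 bits, including p0): 0⊕0⊕0⊕1⊕1⊕1⊕1⊕0⊕1⊕1⊕0⊕0⊕1⊕1⊕0⊕1 = 1
Overall=1, syndrome position=11 → single-bit error at position 11.

single 11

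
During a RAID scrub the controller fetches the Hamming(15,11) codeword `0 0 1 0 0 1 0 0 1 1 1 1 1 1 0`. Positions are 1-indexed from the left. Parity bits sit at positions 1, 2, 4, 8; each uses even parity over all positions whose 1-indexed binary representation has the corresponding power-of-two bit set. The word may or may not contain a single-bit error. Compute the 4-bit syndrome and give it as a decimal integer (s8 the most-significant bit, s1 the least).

s1: b1⊕b3⊕b5⊕b7⊕b9⊕b11⊕b13⊕b15 = 0⊕1⊕0⊕0⊕1⊕1⊕1⊕0 = 0
s2: b2⊕b3⊕b6⊕b7⊕b10⊕b11⊕b14⊕b15 = 0⊕1⊕1⊕0⊕1⊕1⊕1⊕0 = 1
s4: b4⊕b5⊕b6⊕b7⊕b12⊕b13⊕b14⊕b15 = 0⊕0⊕1⊕0⊕1⊕1⊕1⊕0 = 0
s8: b8⊕b9⊕b10⊕b11⊕b12⊕b13⊕b14⊕b15 = 0⊕1⊕1⊕1⊕1⊕1⊕1⊕0 = 0
Syndrome (s8...s1) = 0010 → position 2.

2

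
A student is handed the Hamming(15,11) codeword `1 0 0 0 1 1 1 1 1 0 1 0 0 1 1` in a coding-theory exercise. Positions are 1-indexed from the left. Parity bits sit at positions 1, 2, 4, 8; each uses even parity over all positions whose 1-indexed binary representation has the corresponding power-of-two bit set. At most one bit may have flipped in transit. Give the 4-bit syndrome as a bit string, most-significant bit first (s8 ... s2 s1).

s1: b1⊕b3⊕b5⊕b7⊕b9⊕b11⊕b13⊕b15 = 1⊕0⊕1⊕1⊕1⊕1⊕0⊕1 = 0
s2: b2⊕b3⊕b6⊕b7⊕b10⊕b11⊕b14⊕b15 = 0⊕0⊕1⊕1⊕0⊕1⊕1⊕1 = 1
s4: b4⊕b5⊕b6⊕b7⊕b12⊕b13⊕b14⊕b15 = 0⊕1⊕1⊕1⊕0⊕0⊕1⊕1 = 1
s8: b8⊕b9⊕b10⊕b11⊕b12⊕b13⊕b14⊕b15 = 1⊕1⊕0⊕1⊕0⊕0⊕1⊕1 = 1
Syndrome (s8...s1) = 1110 → position 14.

1110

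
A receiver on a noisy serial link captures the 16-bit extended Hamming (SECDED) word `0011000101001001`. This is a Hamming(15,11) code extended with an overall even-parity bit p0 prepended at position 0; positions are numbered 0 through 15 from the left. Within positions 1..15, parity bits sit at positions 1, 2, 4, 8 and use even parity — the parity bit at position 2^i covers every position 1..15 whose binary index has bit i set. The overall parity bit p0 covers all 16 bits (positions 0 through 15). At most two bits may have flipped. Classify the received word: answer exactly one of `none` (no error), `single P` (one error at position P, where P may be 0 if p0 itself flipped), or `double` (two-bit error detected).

double

s1: b1⊕b3⊕b5⊕b7⊕b9⊕b11⊕b13⊕b15 = 0⊕1⊕0⊕1⊕1⊕0⊕0⊕1 = 0
s2: b2⊕b3⊕b6⊕b7⊕b10⊕b11⊕b14⊕b15 = 1⊕1⊕0⊕1⊕0⊕0⊕0⊕1 = 0
s4: b4⊕b5⊕b6⊕b7⊕b12⊕b13⊕b14⊕b15 = 0⊕0⊕0⊕1⊕1⊕0⊕0⊕1 = 1
s8: b8⊕b9⊕b10⊕b11⊕b12⊕b13⊕b14⊕b15 = 0⊕1⊕0⊕0⊕1⊕0⊕0⊕1 = 1
Syndrome (s8...s1) = 1100 → position 12.
Overall parity (XOR of all 16 bits, including p0): 0⊕0⊕1⊕1⊕0⊕0⊕0⊕1⊕0⊕1⊕0⊕0⊕1⊕0⊕0⊕1 = 0
Overall=0, syndrome position=12 → double-bit error detected (uncorrectable).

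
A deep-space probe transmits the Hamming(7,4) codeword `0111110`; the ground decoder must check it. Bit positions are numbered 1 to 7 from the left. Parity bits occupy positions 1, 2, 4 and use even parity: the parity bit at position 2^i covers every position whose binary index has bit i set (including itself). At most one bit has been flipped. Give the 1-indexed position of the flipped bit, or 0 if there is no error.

s1: b1⊕b3⊕b5⊕b7 = 0⊕1⊕1⊕0 = 0
s2: b2⊕b3⊕b6⊕b7 = 1⊕1⊕1⊕0 = 1
s4: b4⊕b5⊕b6⊕b7 = 1⊕1⊕1⊕0 = 1
Syndrome (s4...s1) = 110 → position 6.

6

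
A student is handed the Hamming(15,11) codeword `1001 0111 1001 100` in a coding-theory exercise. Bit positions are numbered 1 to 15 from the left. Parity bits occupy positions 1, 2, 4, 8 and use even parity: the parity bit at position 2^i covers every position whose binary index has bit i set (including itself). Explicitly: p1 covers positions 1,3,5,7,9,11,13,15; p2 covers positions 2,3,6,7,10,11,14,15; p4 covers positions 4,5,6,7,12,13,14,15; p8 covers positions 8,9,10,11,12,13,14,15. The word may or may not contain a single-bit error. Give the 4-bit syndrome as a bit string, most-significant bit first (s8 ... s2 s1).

s1: b1⊕b3⊕b5⊕b7⊕b9⊕b11⊕b13⊕b15 = 1⊕0⊕0⊕1⊕1⊕0⊕1⊕0 = 0
s2: b2⊕b3⊕b6⊕b7⊕b10⊕b11⊕b14⊕b15 = 0⊕0⊕1⊕1⊕0⊕0⊕0⊕0 = 0
s4: b4⊕b5⊕b6⊕b7⊕b12⊕b13⊕b14⊕b15 = 1⊕0⊕1⊕1⊕1⊕1⊕0⊕0 = 1
s8: b8⊕b9⊕b10⊕b11⊕b12⊕b13⊕b14⊕b15 = 1⊕1⊕0⊕0⊕1⊕1⊕0⊕0 = 0
Syndrome (s8...s1) = 0100 → position 4.

0100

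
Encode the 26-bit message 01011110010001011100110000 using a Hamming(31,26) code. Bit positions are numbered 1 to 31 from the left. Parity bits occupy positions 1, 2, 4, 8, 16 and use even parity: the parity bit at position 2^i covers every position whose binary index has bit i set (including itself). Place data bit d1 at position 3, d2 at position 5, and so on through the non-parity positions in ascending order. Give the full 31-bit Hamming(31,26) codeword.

0100101011100100001011100110000

Place data bits at non-power-of-two positions: b3=0, b5=1, b6=0, b7=1, b9=1, b10=1, b11=1, b12=0, b13=0, b14=1, b15=0, b17=0, b18=0, b19=1, b20=0, b21=1, b22=1, b23=1, b24=0, b25=0, b26=1, b27=1, b28=0, b29=0, b30=0, b31=0.
p1 = XOR of data positions {3,5,7,9,11,13,15,17,19,21,23,25,27,29,31} = 0⊕1⊕1⊕1⊕1⊕0⊕0⊕0⊕1⊕1⊕1⊕0⊕1⊕0⊕0 = 0
p2 = XOR of data positions {3,6,7,10,11,14,15,18,19,22,23,26,27,30,31} = 0⊕0⊕1⊕1⊕1⊕1⊕0⊕0⊕1⊕1⊕1⊕1⊕1⊕0⊕0 = 1
p4 = XOR of data positions {5,6,7,12,13,14,15,20,21,22,23,28,29,30,31} = 1⊕0⊕1⊕0⊕0⊕1⊕0⊕0⊕1⊕1⊕1⊕0⊕0⊕0⊕0 = 0
p8 = XOR of data positions {9,10,11,12,13,14,15,24,25,26,27,28,29,30,31} = 1⊕1⊕1⊕0⊕0⊕1⊕0⊕0⊕0⊕1⊕1⊕0⊕0⊕0⊕0 = 0
p16 = XOR of data positions {17,18,19,20,21,22,23,24,25,26,27,28,29,30,31} = 0⊕0⊕1⊕0⊕1⊕1⊕1⊕0⊕0⊕1⊕1⊕0⊕0⊕0⊕0 = 0
Codeword b1..b31 = 0100101011100100001011100110000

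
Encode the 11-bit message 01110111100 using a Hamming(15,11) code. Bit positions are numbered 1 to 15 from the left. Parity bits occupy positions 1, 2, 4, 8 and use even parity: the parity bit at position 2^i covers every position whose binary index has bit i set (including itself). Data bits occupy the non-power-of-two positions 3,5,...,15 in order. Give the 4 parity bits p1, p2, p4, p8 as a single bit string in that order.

Place data bits at non-power-of-two positions: b3=0, b5=1, b6=1, b7=1, b9=0, b10=1, b11=1, b12=1, b13=1, b14=0, b15=0.
p1 = XOR of data positions {3,5,7,9,11,13,15} = 0⊕1⊕1⊕0⊕1⊕1⊕0 = 0
p2 = XOR of data positions {3,6,7,10,11,14,15} = 0⊕1⊕1⊕1⊕1⊕0⊕0 = 0
p4 = XOR of data positions {5,6,7,12,13,14,15} = 1⊕1⊕1⊕1⊕1⊕0⊕0 = 1
p8 = XOR of data positions {9,10,11,12,13,14,15} = 0⊕1⊕1⊕1⊕1⊕0⊕0 = 0
Parity bits p1,p2,p4,p8 = 0010

0010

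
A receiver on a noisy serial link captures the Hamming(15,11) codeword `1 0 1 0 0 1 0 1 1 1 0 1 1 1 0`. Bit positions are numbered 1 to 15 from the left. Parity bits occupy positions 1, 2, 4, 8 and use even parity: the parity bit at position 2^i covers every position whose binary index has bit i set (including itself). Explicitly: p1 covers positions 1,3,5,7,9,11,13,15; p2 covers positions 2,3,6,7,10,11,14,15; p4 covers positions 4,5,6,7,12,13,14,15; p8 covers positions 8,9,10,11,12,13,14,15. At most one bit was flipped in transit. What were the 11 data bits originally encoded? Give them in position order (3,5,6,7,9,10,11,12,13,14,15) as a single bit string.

10101101110

s1: b1⊕b3⊕b5⊕b7⊕b9⊕b11⊕b13⊕b15 = 1⊕1⊕0⊕0⊕1⊕0⊕1⊕0 = 0
s2: b2⊕b3⊕b6⊕b7⊕b10⊕b11⊕b14⊕b15 = 0⊕1⊕1⊕0⊕1⊕0⊕1⊕0 = 0
s4: b4⊕b5⊕b6⊕b7⊕b12⊕b13⊕b14⊕b15 = 0⊕0⊕1⊕0⊕1⊕1⊕1⊕0 = 0
s8: b8⊕b9⊕b10⊕b11⊕b12⊕b13⊕b14⊕b15 = 1⊕1⊕1⊕0⊕1⊕1⊕1⊕0 = 0
Syndrome (s8...s1) = 0000 → position 0 (no error).
No correction needed.
Data bits at positions 3,5,6,7,9,10,11,12,13,14,15: 10101101110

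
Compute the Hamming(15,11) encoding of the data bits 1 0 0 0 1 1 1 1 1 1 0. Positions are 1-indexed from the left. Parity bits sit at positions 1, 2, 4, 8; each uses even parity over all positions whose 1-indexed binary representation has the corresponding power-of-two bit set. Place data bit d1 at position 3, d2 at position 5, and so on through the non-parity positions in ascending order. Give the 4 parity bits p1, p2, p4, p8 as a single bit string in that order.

0010

Place data bits at non-power-of-two positions: b3=1, b5=0, b6=0, b7=0, b9=1, b10=1, b11=1, b12=1, b13=1, b14=1, b15=0.
p1 = XOR of data positions {3,5,7,9,11,13,15} = 1⊕0⊕0⊕1⊕1⊕1⊕0 = 0
p2 = XOR of data positions {3,6,7,10,11,14,15} = 1⊕0⊕0⊕1⊕1⊕1⊕0 = 0
p4 = XOR of data positions {5,6,7,12,13,14,15} = 0⊕0⊕0⊕1⊕1⊕1⊕0 = 1
p8 = XOR of data positions {9,10,11,12,13,14,15} = 1⊕1⊕1⊕1⊕1⊕1⊕0 = 0
Parity bits p1,p2,p4,p8 = 0010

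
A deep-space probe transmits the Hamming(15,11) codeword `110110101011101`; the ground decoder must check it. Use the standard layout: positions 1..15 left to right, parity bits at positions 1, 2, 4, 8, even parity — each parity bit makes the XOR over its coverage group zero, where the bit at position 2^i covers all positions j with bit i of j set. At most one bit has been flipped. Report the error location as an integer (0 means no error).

9

s1: b1⊕b3⊕b5⊕b7⊕b9⊕b11⊕b13⊕b15 = 1⊕0⊕1⊕1⊕1⊕1⊕1⊕1 = 1
s2: b2⊕b3⊕b6⊕b7⊕b10⊕b11⊕b14⊕b15 = 1⊕0⊕0⊕1⊕0⊕1⊕0⊕1 = 0
s4: b4⊕b5⊕b6⊕b7⊕b12⊕b13⊕b14⊕b15 = 1⊕1⊕0⊕1⊕1⊕1⊕0⊕1 = 0
s8: b8⊕b9⊕b10⊕b11⊕b12⊕b13⊕b14⊕b15 = 0⊕1⊕0⊕1⊕1⊕1⊕0⊕1 = 1
Syndrome (s8...s1) = 1001 → position 9.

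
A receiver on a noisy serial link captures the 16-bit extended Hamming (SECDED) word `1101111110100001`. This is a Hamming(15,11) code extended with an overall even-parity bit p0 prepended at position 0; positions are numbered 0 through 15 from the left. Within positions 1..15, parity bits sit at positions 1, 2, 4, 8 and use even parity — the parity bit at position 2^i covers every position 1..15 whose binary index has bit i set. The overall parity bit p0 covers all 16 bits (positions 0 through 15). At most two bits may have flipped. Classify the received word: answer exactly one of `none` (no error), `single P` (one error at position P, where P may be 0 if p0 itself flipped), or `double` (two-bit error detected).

double

s1: b1⊕b3⊕b5⊕b7⊕b9⊕b11⊕b13⊕b15 = 1⊕1⊕1⊕1⊕0⊕0⊕0⊕1 = 1
s2: b2⊕b3⊕b6⊕b7⊕b10⊕b11⊕b14⊕b15 = 0⊕1⊕1⊕1⊕1⊕0⊕0⊕1 = 1
s4: b4⊕b5⊕b6⊕b7⊕b12⊕b13⊕b14⊕b15 = 1⊕1⊕1⊕1⊕0⊕0⊕0⊕1 = 1
s8: b8⊕b9⊕b10⊕b11⊕b12⊕b13⊕b14⊕b15 = 1⊕0⊕1⊕0⊕0⊕0⊕0⊕1 = 1
Syndrome (s8...s1) = 1111 → position 15.
Overall parity (XOR of all 16 bits, including p0): 1⊕1⊕0⊕1⊕1⊕1⊕1⊕1⊕1⊕0⊕1⊕0⊕0⊕0⊕0⊕1 = 0
Overall=0, syndrome position=15 → double-bit error detected (uncorrectable).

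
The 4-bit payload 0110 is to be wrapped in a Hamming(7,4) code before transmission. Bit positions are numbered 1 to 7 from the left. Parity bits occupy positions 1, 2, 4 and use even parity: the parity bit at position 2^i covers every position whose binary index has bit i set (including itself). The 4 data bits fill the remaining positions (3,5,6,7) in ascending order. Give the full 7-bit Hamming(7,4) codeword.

1100110

Place data bits at non-power-of-two positions: b3=0, b5=1, b6=1, b7=0.
p1 = XOR of data positions {3,5,7} = 0⊕1⊕0 = 1
p2 = XOR of data positions {3,6,7} = 0⊕1⊕0 = 1
p4 = XOR of data positions {5,6,7} = 1⊕1⊕0 = 0
Codeword b1..b7 = 1100110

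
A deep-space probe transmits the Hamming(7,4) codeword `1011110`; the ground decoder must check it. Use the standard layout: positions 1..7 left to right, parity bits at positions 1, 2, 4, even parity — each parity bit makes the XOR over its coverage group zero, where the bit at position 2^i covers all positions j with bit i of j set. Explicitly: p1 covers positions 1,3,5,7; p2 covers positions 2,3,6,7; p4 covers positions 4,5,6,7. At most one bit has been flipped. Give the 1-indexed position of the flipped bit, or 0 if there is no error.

s1: b1⊕b3⊕b5⊕b7 = 1⊕1⊕1⊕0 = 1
s2: b2⊕b3⊕b6⊕b7 = 0⊕1⊕1⊕0 = 0
s4: b4⊕b5⊕b6⊕b7 = 1⊕1⊕1⊕0 = 1
Syndrome (s4...s1) = 101 → position 5.

5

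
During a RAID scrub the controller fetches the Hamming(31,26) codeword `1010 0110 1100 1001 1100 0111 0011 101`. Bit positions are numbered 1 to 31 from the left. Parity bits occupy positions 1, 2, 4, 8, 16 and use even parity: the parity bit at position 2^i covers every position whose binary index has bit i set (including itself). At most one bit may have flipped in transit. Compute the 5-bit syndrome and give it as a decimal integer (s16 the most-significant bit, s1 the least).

2

s1: b1⊕b3⊕b5⊕b7⊕b9⊕b11⊕b13⊕b15⊕b17⊕b19⊕b21⊕b23⊕b25⊕b27⊕b29⊕b31 = 1⊕1⊕0⊕1⊕1⊕0⊕1⊕0⊕1⊕0⊕0⊕1⊕0⊕1⊕1⊕1 = 0
s2: b2⊕b3⊕b6⊕b7⊕b10⊕b11⊕b14⊕b15⊕b18⊕b19⊕b22⊕b23⊕b26⊕b27⊕b30⊕b31 = 0⊕1⊕1⊕1⊕1⊕0⊕0⊕0⊕1⊕0⊕1⊕1⊕0⊕1⊕0⊕1 = 1
s4: b4⊕b5⊕b6⊕b7⊕b12⊕b13⊕b14⊕b15⊕b20⊕b21⊕b22⊕b23⊕b28⊕b29⊕b30⊕b31 = 0⊕0⊕1⊕1⊕0⊕1⊕0⊕0⊕0⊕0⊕1⊕1⊕1⊕1⊕0⊕1 = 0
s8: b8⊕b9⊕b10⊕b11⊕b12⊕b13⊕b14⊕b15⊕b24⊕b25⊕b26⊕b27⊕b28⊕b29⊕b30⊕b31 = 0⊕1⊕1⊕0⊕0⊕1⊕0⊕0⊕1⊕0⊕0⊕1⊕1⊕1⊕0⊕1 = 0
s16: b16⊕b17⊕b18⊕b19⊕b20⊕b21⊕b22⊕b23⊕b24⊕b25⊕b26⊕b27⊕b28⊕b29⊕b30⊕b31 = 1⊕1⊕1⊕0⊕0⊕0⊕1⊕1⊕1⊕0⊕0⊕1⊕1⊕1⊕0⊕1 = 0
Syndrome (s16...s1) = 00010 → position 2.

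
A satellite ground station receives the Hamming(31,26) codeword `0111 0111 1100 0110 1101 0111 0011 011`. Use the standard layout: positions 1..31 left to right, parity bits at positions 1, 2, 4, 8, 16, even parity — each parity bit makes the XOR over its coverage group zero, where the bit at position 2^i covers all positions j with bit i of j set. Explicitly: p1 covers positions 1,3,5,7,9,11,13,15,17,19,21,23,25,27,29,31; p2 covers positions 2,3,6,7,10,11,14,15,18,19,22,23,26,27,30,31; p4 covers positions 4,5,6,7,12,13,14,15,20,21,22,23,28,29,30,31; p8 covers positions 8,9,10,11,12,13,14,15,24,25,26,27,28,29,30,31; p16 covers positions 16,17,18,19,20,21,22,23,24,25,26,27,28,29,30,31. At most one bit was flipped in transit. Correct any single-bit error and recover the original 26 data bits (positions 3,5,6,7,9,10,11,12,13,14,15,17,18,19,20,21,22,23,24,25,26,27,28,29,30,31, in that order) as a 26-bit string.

s1: b1⊕b3⊕b5⊕b7⊕b9⊕b11⊕b13⊕b15⊕b17⊕b19⊕b21⊕b23⊕b25⊕b27⊕b29⊕b31 = 0⊕1⊕0⊕1⊕1⊕0⊕0⊕1⊕1⊕0⊕0⊕1⊕0⊕1⊕0⊕1 = 0
s2: b2⊕b3⊕b6⊕b7⊕b10⊕b11⊕b14⊕b15⊕b18⊕b19⊕b22⊕b23⊕b26⊕b27⊕b30⊕b31 = 1⊕1⊕1⊕1⊕1⊕0⊕1⊕1⊕1⊕0⊕1⊕1⊕0⊕1⊕1⊕1 = 1
s4: b4⊕b5⊕b6⊕b7⊕b12⊕b13⊕b14⊕b15⊕b20⊕b21⊕b22⊕b23⊕b28⊕b29⊕b30⊕b31 = 1⊕0⊕1⊕1⊕0⊕0⊕1⊕1⊕1⊕0⊕1⊕1⊕1⊕0⊕1⊕1 = 1
s8: b8⊕b9⊕b10⊕b11⊕b12⊕b13⊕b14⊕b15⊕b24⊕b25⊕b26⊕b27⊕b28⊕b29⊕b30⊕b31 = 1⊕1⊕1⊕0⊕0⊕0⊕1⊕1⊕1⊕0⊕0⊕1⊕1⊕0⊕1⊕1 = 0
s16: b16⊕b17⊕b18⊕b19⊕b20⊕b21⊕b22⊕b23⊕b24⊕b25⊕b26⊕b27⊕b28⊕b29⊕b30⊕b31 = 0⊕1⊕1⊕0⊕1⊕0⊕1⊕1⊕1⊕0⊕0⊕1⊕1⊕0⊕1⊕1 = 0
Syndrome (s16...s1) = 00110 → position 6.
Flip bit 6: corrected codeword = 0111001111000110110101110011011
Data bits at positions 3,5,6,7,9,10,11,12,13,14,15,17,18,19,20,21,22,23,24,25,26,27,28,29,30,31: 10011100011110101110011011

10011100011110101110011011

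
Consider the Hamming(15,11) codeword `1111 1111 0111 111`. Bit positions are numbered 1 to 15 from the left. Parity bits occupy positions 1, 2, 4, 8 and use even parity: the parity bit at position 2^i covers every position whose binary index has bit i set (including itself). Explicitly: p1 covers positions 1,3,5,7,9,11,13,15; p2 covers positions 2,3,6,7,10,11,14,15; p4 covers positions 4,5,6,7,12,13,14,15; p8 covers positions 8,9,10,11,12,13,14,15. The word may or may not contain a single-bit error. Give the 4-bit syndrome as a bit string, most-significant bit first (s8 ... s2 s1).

1001

s1: b1⊕b3⊕b5⊕b7⊕b9⊕b11⊕b13⊕b15 = 1⊕1⊕1⊕1⊕0⊕1⊕1⊕1 = 1
s2: b2⊕b3⊕b6⊕b7⊕b10⊕b11⊕b14⊕b15 = 1⊕1⊕1⊕1⊕1⊕1⊕1⊕1 = 0
s4: b4⊕b5⊕b6⊕b7⊕b12⊕b13⊕b14⊕b15 = 1⊕1⊕1⊕1⊕1⊕1⊕1⊕1 = 0
s8: b8⊕b9⊕b10⊕b11⊕b12⊕b13⊕b14⊕b15 = 1⊕0⊕1⊕1⊕1⊕1⊕1⊕1 = 1
Syndrome (s8...s1) = 1001 → position 9.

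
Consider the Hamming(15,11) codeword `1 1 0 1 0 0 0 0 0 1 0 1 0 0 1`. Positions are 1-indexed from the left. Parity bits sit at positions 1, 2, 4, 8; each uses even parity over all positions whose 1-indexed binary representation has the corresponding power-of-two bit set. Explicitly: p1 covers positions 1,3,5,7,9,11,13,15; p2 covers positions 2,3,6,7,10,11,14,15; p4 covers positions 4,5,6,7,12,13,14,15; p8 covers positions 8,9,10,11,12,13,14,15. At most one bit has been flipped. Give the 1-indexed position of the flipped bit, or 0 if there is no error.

14

s1: b1⊕b3⊕b5⊕b7⊕b9⊕b11⊕b13⊕b15 = 1⊕0⊕0⊕0⊕0⊕0⊕0⊕1 = 0
s2: b2⊕b3⊕b6⊕b7⊕b10⊕b11⊕b14⊕b15 = 1⊕0⊕0⊕0⊕1⊕0⊕0⊕1 = 1
s4: b4⊕b5⊕b6⊕b7⊕b12⊕b13⊕b14⊕b15 = 1⊕0⊕0⊕0⊕1⊕0⊕0⊕1 = 1
s8: b8⊕b9⊕b10⊕b11⊕b12⊕b13⊕b14⊕b15 = 0⊕0⊕1⊕0⊕1⊕0⊕0⊕1 = 1
Syndrome (s8...s1) = 1110 → position 14.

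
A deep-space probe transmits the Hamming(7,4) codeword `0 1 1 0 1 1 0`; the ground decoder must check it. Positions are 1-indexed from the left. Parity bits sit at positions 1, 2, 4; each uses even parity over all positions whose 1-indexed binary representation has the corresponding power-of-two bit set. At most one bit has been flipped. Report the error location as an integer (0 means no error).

2

s1: b1⊕b3⊕b5⊕b7 = 0⊕1⊕1⊕0 = 0
s2: b2⊕b3⊕b6⊕b7 = 1⊕1⊕1⊕0 = 1
s4: b4⊕b5⊕b6⊕b7 = 0⊕1⊕1⊕0 = 0
Syndrome (s4...s1) = 010 → position 2.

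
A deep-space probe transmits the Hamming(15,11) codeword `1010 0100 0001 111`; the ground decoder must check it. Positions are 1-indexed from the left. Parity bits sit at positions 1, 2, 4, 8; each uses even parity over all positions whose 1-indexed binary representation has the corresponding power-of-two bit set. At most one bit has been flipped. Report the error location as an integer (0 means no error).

s1: b1⊕b3⊕b5⊕b7⊕b9⊕b11⊕b13⊕b15 = 1⊕1⊕0⊕0⊕0⊕0⊕1⊕1 = 0
s2: b2⊕b3⊕b6⊕b7⊕b10⊕b11⊕b14⊕b15 = 0⊕1⊕1⊕0⊕0⊕0⊕1⊕1 = 0
s4: b4⊕b5⊕b6⊕b7⊕b12⊕b13⊕b14⊕b15 = 0⊕0⊕1⊕0⊕1⊕1⊕1⊕1 = 1
s8: b8⊕b9⊕b10⊕b11⊕b12⊕b13⊕b14⊕b15 = 0⊕0⊕0⊕0⊕1⊕1⊕1⊕1 = 0
Syndrome (s8...s1) = 0100 → position 4.

4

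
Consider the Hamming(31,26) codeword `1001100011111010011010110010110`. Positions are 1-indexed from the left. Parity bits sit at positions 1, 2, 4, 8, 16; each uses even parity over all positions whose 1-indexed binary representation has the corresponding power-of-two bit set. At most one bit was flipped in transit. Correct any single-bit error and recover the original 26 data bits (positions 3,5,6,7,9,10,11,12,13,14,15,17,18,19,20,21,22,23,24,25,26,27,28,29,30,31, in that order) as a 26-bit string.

s1: b1⊕b3⊕b5⊕b7⊕b9⊕b11⊕b13⊕b15⊕b17⊕b19⊕b21⊕b23⊕b25⊕b27⊕b29⊕b31 = 1⊕0⊕1⊕0⊕1⊕1⊕1⊕1⊕0⊕1⊕1⊕1⊕0⊕1⊕1⊕0 = 1
s2: b2⊕b3⊕b6⊕b7⊕b10⊕b11⊕b14⊕b15⊕b18⊕b19⊕b22⊕b23⊕b26⊕b27⊕b30⊕b31 = 0⊕0⊕0⊕0⊕1⊕1⊕0⊕1⊕1⊕1⊕0⊕1⊕0⊕1⊕1⊕0 = 0
s4: b4⊕b5⊕b6⊕b7⊕b12⊕b13⊕b14⊕b15⊕b20⊕b21⊕b22⊕b23⊕b28⊕b29⊕b30⊕b31 = 1⊕1⊕0⊕0⊕1⊕1⊕0⊕1⊕0⊕1⊕0⊕1⊕0⊕1⊕1⊕0 = 1
s8: b8⊕b9⊕b10⊕b11⊕b12⊕b13⊕b14⊕b15⊕b24⊕b25⊕b26⊕b27⊕b28⊕b29⊕b30⊕b31 = 0⊕1⊕1⊕1⊕1⊕1⊕0⊕1⊕1⊕0⊕0⊕1⊕0⊕1⊕1⊕0 = 0
s16: b16⊕b17⊕b18⊕b19⊕b20⊕b21⊕b22⊕b23⊕b24⊕b25⊕b26⊕b27⊕b28⊕b29⊕b30⊕b31 = 0⊕0⊕1⊕1⊕0⊕1⊕0⊕1⊕1⊕0⊕0⊕1⊕0⊕1⊕1⊕0 = 0
Syndrome (s16...s1) = 00101 → position 5.
Flip bit 5: corrected codeword = 1001000011111010011010110010110
Data bits at positions 3,5,6,7,9,10,11,12,13,14,15,17,18,19,20,21,22,23,24,25,26,27,28,29,30,31: 00001111101011010110010110

00001111101011010110010110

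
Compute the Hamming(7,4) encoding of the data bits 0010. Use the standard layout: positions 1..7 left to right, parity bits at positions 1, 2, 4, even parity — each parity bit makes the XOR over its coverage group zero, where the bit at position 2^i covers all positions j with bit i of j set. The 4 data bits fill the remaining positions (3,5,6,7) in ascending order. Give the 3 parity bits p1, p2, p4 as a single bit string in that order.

011

Place data bits at non-power-of-two positions: b3=0, b5=0, b6=1, b7=0.
p1 = XOR of data positions {3,5,7} = 0⊕0⊕0 = 0
p2 = XOR of data positions {3,6,7} = 0⊕1⊕0 = 1
p4 = XOR of data positions {5,6,7} = 0⊕1⊕0 = 1
Parity bits p1,p2,p4 = 011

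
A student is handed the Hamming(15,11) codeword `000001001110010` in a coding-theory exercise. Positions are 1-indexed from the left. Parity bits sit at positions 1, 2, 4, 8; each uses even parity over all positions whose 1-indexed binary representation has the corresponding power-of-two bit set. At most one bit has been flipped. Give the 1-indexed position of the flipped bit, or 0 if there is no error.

0

s1: b1⊕b3⊕b5⊕b7⊕b9⊕b11⊕b13⊕b15 = 0⊕0⊕0⊕0⊕1⊕1⊕0⊕0 = 0
s2: b2⊕b3⊕b6⊕b7⊕b10⊕b11⊕b14⊕b15 = 0⊕0⊕1⊕0⊕1⊕1⊕1⊕0 = 0
s4: b4⊕b5⊕b6⊕b7⊕b12⊕b13⊕b14⊕b15 = 0⊕0⊕1⊕0⊕0⊕0⊕1⊕0 = 0
s8: b8⊕b9⊕b10⊕b11⊕b12⊕b13⊕b14⊕b15 = 0⊕1⊕1⊕1⊕0⊕0⊕1⊕0 = 0
Syndrome (s8...s1) = 0000 → position 0 (no error).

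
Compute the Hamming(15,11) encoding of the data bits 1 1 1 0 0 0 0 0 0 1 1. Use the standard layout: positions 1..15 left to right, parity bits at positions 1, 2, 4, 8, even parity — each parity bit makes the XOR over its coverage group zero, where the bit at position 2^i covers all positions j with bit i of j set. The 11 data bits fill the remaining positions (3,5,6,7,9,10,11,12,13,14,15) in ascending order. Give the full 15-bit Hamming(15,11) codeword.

Place data bits at non-power-of-two positions: b3=1, b5=1, b6=1, b7=0, b9=0, b10=0, b11=0, b12=0, b13=0, b14=1, b15=1.
p1 = XOR of data positions {3,5,7,9,11,13,15} = 1⊕1⊕0⊕0⊕0⊕0⊕1 = 1
p2 = XOR of data positions {3,6,7,10,11,14,15} = 1⊕1⊕0⊕0⊕0⊕1⊕1 = 0
p4 = XOR of data positions {5,6,7,12,13,14,15} = 1⊕1⊕0⊕0⊕0⊕1⊕1 = 0
p8 = XOR of data positions {9,10,11,12,13,14,15} = 0⊕0⊕0⊕0⊕0⊕1⊕1 = 0
Codeword b1..b15 = 101011000000011

101011000000011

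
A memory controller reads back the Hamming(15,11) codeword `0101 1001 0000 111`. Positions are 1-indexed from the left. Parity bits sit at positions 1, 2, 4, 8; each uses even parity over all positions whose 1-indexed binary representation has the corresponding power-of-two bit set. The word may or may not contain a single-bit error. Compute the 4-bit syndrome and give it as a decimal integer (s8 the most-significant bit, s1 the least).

7

s1: b1⊕b3⊕b5⊕b7⊕b9⊕b11⊕b13⊕b15 = 0⊕0⊕1⊕0⊕0⊕0⊕1⊕1 = 1
s2: b2⊕b3⊕b6⊕b7⊕b10⊕b11⊕b14⊕b15 = 1⊕0⊕0⊕0⊕0⊕0⊕1⊕1 = 1
s4: b4⊕b5⊕b6⊕b7⊕b12⊕b13⊕b14⊕b15 = 1⊕1⊕0⊕0⊕0⊕1⊕1⊕1 = 1
s8: b8⊕b9⊕b10⊕b11⊕b12⊕b13⊕b14⊕b15 = 1⊕0⊕0⊕0⊕0⊕1⊕1⊕1 = 0
Syndrome (s8...s1) = 0111 → position 7.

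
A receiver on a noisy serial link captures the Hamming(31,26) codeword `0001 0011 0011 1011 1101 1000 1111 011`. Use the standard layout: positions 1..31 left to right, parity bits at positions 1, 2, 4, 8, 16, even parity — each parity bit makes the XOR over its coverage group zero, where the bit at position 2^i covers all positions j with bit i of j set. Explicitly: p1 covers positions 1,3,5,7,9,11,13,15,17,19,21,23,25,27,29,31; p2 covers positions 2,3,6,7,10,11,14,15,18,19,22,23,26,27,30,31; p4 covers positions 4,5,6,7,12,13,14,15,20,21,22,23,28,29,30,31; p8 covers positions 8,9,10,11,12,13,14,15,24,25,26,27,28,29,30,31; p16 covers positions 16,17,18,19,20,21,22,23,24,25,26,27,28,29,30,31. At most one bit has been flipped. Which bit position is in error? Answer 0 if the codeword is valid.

s1: b1⊕b3⊕b5⊕b7⊕b9⊕b11⊕b13⊕b15⊕b17⊕b19⊕b21⊕b23⊕b25⊕b27⊕b29⊕b31 = 0⊕0⊕0⊕1⊕0⊕1⊕1⊕1⊕1⊕0⊕1⊕0⊕1⊕1⊕0⊕1 = 1
s2: b2⊕b3⊕b6⊕b7⊕b10⊕b11⊕b14⊕b15⊕b18⊕b19⊕b22⊕b23⊕b26⊕b27⊕b30⊕b31 = 0⊕0⊕0⊕1⊕0⊕1⊕0⊕1⊕1⊕0⊕0⊕0⊕1⊕1⊕1⊕1 = 0
s4: b4⊕b5⊕b6⊕b7⊕b12⊕b13⊕b14⊕b15⊕b20⊕b21⊕b22⊕b23⊕b28⊕b29⊕b30⊕b31 = 1⊕0⊕0⊕1⊕1⊕1⊕0⊕1⊕1⊕1⊕0⊕0⊕1⊕0⊕1⊕1 = 0
s8: b8⊕b9⊕b10⊕b11⊕b12⊕b13⊕b14⊕b15⊕b24⊕b25⊕b26⊕b27⊕b28⊕b29⊕b30⊕b31 = 1⊕0⊕0⊕1⊕1⊕1⊕0⊕1⊕0⊕1⊕1⊕1⊕1⊕0⊕1⊕1 = 1
s16: b16⊕b17⊕b18⊕b19⊕b20⊕b21⊕b22⊕b23⊕b24⊕b25⊕b26⊕b27⊕b28⊕b29⊕b30⊕b31 = 1⊕1⊕1⊕0⊕1⊕1⊕0⊕0⊕0⊕1⊕1⊕1⊕1⊕0⊕1⊕1 = 1
Syndrome (s16...s1) = 11001 → position 25.

25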